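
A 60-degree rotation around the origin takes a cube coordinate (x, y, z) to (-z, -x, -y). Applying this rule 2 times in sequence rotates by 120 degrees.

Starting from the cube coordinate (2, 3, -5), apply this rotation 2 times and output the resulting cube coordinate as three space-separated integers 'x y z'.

Answer: 3 -5 2

Derivation:
Start: (2, 3, -5)
Step 1: (2, 3, -5) -> (-(-5), -(2), -(3)) = (5, -2, -3)
Step 2: (5, -2, -3) -> (-(-3), -(5), -(-2)) = (3, -5, 2)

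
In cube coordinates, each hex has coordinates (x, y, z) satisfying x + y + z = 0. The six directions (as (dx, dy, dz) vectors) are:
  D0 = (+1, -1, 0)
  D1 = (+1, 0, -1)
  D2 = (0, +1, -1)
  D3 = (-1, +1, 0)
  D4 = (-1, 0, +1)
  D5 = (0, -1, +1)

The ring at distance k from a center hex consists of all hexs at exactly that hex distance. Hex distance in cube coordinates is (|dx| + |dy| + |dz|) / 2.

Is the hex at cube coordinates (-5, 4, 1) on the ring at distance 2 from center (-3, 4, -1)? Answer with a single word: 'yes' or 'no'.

|px - cx| = |-5 - (-3)| = 2
|py - cy| = |4 - 4| = 0
|pz - cz| = |1 - (-1)| = 2
distance = (2+0+2)/2 = 4/2 = 2
radius = 2; distance == radius -> yes

Answer: yes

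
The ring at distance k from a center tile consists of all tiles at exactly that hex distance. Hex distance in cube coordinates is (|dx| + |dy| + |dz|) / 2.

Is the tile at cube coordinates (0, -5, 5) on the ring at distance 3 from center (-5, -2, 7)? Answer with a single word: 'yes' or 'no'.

Answer: no

Derivation:
|px - cx| = |0 - (-5)| = 5
|py - cy| = |-5 - (-2)| = 3
|pz - cz| = |5 - 7| = 2
distance = (5+3+2)/2 = 10/2 = 5
radius = 3; distance != radius -> no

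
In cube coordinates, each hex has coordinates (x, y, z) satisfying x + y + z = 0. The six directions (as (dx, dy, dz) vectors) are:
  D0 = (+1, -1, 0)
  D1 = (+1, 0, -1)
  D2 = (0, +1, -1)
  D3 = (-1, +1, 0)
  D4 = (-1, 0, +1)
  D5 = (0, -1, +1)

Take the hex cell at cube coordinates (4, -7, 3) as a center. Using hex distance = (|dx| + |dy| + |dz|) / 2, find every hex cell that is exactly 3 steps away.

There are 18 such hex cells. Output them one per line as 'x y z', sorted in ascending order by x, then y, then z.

Answer: 1 -7 6
1 -6 5
1 -5 4
1 -4 3
2 -8 6
2 -4 2
3 -9 6
3 -4 1
4 -10 6
4 -4 0
5 -10 5
5 -5 0
6 -10 4
6 -6 0
7 -10 3
7 -9 2
7 -8 1
7 -7 0

Derivation:
Walk ring at distance 3 from (4, -7, 3):
Start at center + D4*3 = (1, -7, 6)
  hex 0: (1, -7, 6)
  hex 1: (2, -8, 6)
  hex 2: (3, -9, 6)
  hex 3: (4, -10, 6)
  hex 4: (5, -10, 5)
  hex 5: (6, -10, 4)
  hex 6: (7, -10, 3)
  hex 7: (7, -9, 2)
  hex 8: (7, -8, 1)
  hex 9: (7, -7, 0)
  hex 10: (6, -6, 0)
  hex 11: (5, -5, 0)
  hex 12: (4, -4, 0)
  hex 13: (3, -4, 1)
  hex 14: (2, -4, 2)
  hex 15: (1, -4, 3)
  hex 16: (1, -5, 4)
  hex 17: (1, -6, 5)
Sorted: 18 hexes.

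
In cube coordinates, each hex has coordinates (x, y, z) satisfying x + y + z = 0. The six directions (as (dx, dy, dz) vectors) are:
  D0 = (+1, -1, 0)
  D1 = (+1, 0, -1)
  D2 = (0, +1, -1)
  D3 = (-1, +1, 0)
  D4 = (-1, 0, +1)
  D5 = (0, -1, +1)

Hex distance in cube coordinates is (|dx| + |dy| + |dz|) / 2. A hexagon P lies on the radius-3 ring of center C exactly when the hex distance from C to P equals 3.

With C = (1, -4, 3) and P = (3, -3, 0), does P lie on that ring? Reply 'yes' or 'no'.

Answer: yes

Derivation:
|px - cx| = |3 - 1| = 2
|py - cy| = |-3 - (-4)| = 1
|pz - cz| = |0 - 3| = 3
distance = (2+1+3)/2 = 6/2 = 3
radius = 3; distance == radius -> yes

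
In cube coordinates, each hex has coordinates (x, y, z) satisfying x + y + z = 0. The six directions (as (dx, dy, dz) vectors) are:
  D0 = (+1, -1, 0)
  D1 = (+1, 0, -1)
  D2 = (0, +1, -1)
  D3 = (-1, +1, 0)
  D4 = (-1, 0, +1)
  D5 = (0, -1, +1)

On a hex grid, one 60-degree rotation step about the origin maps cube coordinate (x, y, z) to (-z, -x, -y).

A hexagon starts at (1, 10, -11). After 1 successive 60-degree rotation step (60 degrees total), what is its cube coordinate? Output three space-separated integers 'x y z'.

Answer: 11 -1 -10

Derivation:
Start: (1, 10, -11)
Step 1: (1, 10, -11) -> (-(-11), -(1), -(10)) = (11, -1, -10)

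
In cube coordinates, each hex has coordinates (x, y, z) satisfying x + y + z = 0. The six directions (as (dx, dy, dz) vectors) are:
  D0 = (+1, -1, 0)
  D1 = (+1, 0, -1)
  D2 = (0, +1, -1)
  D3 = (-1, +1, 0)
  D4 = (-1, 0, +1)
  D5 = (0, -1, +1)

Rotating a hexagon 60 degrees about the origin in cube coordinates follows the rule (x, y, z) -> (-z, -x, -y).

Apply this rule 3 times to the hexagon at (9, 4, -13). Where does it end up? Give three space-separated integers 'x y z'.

Start: (9, 4, -13)
Step 1: (9, 4, -13) -> (-(-13), -(9), -(4)) = (13, -9, -4)
Step 2: (13, -9, -4) -> (-(-4), -(13), -(-9)) = (4, -13, 9)
Step 3: (4, -13, 9) -> (-(9), -(4), -(-13)) = (-9, -4, 13)

Answer: -9 -4 13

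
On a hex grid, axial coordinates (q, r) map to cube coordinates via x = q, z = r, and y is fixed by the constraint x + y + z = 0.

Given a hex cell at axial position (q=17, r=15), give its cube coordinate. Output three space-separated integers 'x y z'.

x = q = 17
z = r = 15
y = -x - z = -(17) - (15) = -32

Answer: 17 -32 15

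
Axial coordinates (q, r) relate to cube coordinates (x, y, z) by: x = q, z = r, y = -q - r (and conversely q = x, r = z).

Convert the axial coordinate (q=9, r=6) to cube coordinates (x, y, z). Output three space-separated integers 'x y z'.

x = q = 9
z = r = 6
y = -x - z = -(9) - (6) = -15

Answer: 9 -15 6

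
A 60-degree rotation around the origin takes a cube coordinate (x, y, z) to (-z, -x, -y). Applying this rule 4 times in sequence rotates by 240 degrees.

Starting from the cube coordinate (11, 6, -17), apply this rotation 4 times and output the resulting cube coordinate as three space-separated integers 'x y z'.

Start: (11, 6, -17)
Step 1: (11, 6, -17) -> (-(-17), -(11), -(6)) = (17, -11, -6)
Step 2: (17, -11, -6) -> (-(-6), -(17), -(-11)) = (6, -17, 11)
Step 3: (6, -17, 11) -> (-(11), -(6), -(-17)) = (-11, -6, 17)
Step 4: (-11, -6, 17) -> (-(17), -(-11), -(-6)) = (-17, 11, 6)

Answer: -17 11 6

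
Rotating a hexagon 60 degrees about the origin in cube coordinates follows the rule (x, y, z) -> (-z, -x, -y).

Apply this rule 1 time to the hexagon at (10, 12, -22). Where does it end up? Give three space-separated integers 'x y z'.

Answer: 22 -10 -12

Derivation:
Start: (10, 12, -22)
Step 1: (10, 12, -22) -> (-(-22), -(10), -(12)) = (22, -10, -12)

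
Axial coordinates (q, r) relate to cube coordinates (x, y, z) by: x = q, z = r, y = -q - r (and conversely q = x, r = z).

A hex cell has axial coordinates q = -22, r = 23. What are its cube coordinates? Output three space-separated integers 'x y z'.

Answer: -22 -1 23

Derivation:
x = q = -22
z = r = 23
y = -x - z = -(-22) - (23) = -1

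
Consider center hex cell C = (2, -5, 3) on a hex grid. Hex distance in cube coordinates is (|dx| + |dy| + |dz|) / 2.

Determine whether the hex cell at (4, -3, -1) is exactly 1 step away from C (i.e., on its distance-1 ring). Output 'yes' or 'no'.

|px - cx| = |4 - 2| = 2
|py - cy| = |-3 - (-5)| = 2
|pz - cz| = |-1 - 3| = 4
distance = (2+2+4)/2 = 8/2 = 4
radius = 1; distance != radius -> no

Answer: no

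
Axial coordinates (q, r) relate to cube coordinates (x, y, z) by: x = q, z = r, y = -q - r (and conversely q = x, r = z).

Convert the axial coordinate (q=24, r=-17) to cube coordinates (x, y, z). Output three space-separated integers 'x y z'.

Answer: 24 -7 -17

Derivation:
x = q = 24
z = r = -17
y = -x - z = -(24) - (-17) = -7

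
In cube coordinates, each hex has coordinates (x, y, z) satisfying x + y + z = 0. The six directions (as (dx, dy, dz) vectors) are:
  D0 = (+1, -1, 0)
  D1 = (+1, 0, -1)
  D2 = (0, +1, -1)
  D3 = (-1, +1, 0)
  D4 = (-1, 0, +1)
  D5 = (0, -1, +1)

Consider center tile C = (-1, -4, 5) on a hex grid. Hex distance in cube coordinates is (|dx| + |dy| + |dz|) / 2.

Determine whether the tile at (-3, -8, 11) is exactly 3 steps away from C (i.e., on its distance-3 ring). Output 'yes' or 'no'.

|px - cx| = |-3 - (-1)| = 2
|py - cy| = |-8 - (-4)| = 4
|pz - cz| = |11 - 5| = 6
distance = (2+4+6)/2 = 12/2 = 6
radius = 3; distance != radius -> no

Answer: no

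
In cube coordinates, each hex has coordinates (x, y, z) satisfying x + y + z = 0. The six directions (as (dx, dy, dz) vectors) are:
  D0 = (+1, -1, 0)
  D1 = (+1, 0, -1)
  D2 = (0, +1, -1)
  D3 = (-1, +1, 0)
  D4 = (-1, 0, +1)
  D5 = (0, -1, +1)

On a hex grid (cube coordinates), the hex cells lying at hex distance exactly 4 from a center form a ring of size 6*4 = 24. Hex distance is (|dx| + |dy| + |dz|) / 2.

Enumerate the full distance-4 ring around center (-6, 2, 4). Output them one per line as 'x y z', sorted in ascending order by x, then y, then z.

Answer: -10 2 8
-10 3 7
-10 4 6
-10 5 5
-10 6 4
-9 1 8
-9 6 3
-8 0 8
-8 6 2
-7 -1 8
-7 6 1
-6 -2 8
-6 6 0
-5 -2 7
-5 5 0
-4 -2 6
-4 4 0
-3 -2 5
-3 3 0
-2 -2 4
-2 -1 3
-2 0 2
-2 1 1
-2 2 0

Derivation:
Walk ring at distance 4 from (-6, 2, 4):
Start at center + D4*4 = (-10, 2, 8)
  hex 0: (-10, 2, 8)
  hex 1: (-9, 1, 8)
  hex 2: (-8, 0, 8)
  hex 3: (-7, -1, 8)
  hex 4: (-6, -2, 8)
  hex 5: (-5, -2, 7)
  hex 6: (-4, -2, 6)
  hex 7: (-3, -2, 5)
  hex 8: (-2, -2, 4)
  hex 9: (-2, -1, 3)
  hex 10: (-2, 0, 2)
  hex 11: (-2, 1, 1)
  hex 12: (-2, 2, 0)
  hex 13: (-3, 3, 0)
  hex 14: (-4, 4, 0)
  hex 15: (-5, 5, 0)
  hex 16: (-6, 6, 0)
  hex 17: (-7, 6, 1)
  hex 18: (-8, 6, 2)
  hex 19: (-9, 6, 3)
  hex 20: (-10, 6, 4)
  hex 21: (-10, 5, 5)
  hex 22: (-10, 4, 6)
  hex 23: (-10, 3, 7)
Sorted: 24 hexes.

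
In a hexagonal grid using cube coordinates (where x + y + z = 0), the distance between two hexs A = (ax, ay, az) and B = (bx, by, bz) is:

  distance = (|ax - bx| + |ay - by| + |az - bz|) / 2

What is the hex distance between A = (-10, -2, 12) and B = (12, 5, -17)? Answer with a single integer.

Answer: 29

Derivation:
|ax - bx| = |-10 - 12| = 22
|ay - by| = |-2 - 5| = 7
|az - bz| = |12 - (-17)| = 29
distance = (22 + 7 + 29) / 2 = 58 / 2 = 29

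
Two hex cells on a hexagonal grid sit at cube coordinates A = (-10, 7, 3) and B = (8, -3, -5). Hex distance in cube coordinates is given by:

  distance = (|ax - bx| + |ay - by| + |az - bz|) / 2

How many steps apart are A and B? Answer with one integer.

|ax - bx| = |-10 - 8| = 18
|ay - by| = |7 - (-3)| = 10
|az - bz| = |3 - (-5)| = 8
distance = (18 + 10 + 8) / 2 = 36 / 2 = 18

Answer: 18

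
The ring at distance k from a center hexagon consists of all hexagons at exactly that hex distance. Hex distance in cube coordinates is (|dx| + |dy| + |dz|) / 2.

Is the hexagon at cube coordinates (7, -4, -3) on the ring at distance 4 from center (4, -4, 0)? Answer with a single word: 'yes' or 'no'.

Answer: no

Derivation:
|px - cx| = |7 - 4| = 3
|py - cy| = |-4 - (-4)| = 0
|pz - cz| = |-3 - 0| = 3
distance = (3+0+3)/2 = 6/2 = 3
radius = 4; distance != radius -> no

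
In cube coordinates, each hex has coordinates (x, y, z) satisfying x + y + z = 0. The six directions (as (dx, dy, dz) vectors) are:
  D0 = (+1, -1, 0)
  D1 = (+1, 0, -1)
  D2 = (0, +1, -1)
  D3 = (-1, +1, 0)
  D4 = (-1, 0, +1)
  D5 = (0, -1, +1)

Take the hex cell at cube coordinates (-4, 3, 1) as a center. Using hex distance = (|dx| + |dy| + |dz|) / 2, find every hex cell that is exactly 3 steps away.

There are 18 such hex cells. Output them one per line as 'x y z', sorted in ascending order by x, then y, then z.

Answer: -7 3 4
-7 4 3
-7 5 2
-7 6 1
-6 2 4
-6 6 0
-5 1 4
-5 6 -1
-4 0 4
-4 6 -2
-3 0 3
-3 5 -2
-2 0 2
-2 4 -2
-1 0 1
-1 1 0
-1 2 -1
-1 3 -2

Derivation:
Walk ring at distance 3 from (-4, 3, 1):
Start at center + D4*3 = (-7, 3, 4)
  hex 0: (-7, 3, 4)
  hex 1: (-6, 2, 4)
  hex 2: (-5, 1, 4)
  hex 3: (-4, 0, 4)
  hex 4: (-3, 0, 3)
  hex 5: (-2, 0, 2)
  hex 6: (-1, 0, 1)
  hex 7: (-1, 1, 0)
  hex 8: (-1, 2, -1)
  hex 9: (-1, 3, -2)
  hex 10: (-2, 4, -2)
  hex 11: (-3, 5, -2)
  hex 12: (-4, 6, -2)
  hex 13: (-5, 6, -1)
  hex 14: (-6, 6, 0)
  hex 15: (-7, 6, 1)
  hex 16: (-7, 5, 2)
  hex 17: (-7, 4, 3)
Sorted: 18 hexes.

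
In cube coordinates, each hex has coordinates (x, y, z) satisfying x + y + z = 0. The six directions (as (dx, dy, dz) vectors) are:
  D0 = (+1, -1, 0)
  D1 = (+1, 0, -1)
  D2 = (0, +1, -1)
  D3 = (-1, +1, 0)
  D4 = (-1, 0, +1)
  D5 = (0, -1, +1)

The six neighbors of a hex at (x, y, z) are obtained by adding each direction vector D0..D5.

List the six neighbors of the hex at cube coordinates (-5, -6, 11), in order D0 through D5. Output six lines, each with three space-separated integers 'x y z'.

Center: (-5, -6, 11). Add each direction:
  D0: (-5, -6, 11) + (1, -1, 0) = (-4, -7, 11)
  D1: (-5, -6, 11) + (1, 0, -1) = (-4, -6, 10)
  D2: (-5, -6, 11) + (0, 1, -1) = (-5, -5, 10)
  D3: (-5, -6, 11) + (-1, 1, 0) = (-6, -5, 11)
  D4: (-5, -6, 11) + (-1, 0, 1) = (-6, -6, 12)
  D5: (-5, -6, 11) + (0, -1, 1) = (-5, -7, 12)

Answer: -4 -7 11
-4 -6 10
-5 -5 10
-6 -5 11
-6 -6 12
-5 -7 12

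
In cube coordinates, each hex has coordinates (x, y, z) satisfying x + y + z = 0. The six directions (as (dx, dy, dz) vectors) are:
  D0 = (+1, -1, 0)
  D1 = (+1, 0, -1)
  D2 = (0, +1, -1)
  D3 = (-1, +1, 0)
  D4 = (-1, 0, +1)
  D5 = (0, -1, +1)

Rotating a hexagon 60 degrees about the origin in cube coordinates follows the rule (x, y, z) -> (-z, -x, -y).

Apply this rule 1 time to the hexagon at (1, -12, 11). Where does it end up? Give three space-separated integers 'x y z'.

Start: (1, -12, 11)
Step 1: (1, -12, 11) -> (-(11), -(1), -(-12)) = (-11, -1, 12)

Answer: -11 -1 12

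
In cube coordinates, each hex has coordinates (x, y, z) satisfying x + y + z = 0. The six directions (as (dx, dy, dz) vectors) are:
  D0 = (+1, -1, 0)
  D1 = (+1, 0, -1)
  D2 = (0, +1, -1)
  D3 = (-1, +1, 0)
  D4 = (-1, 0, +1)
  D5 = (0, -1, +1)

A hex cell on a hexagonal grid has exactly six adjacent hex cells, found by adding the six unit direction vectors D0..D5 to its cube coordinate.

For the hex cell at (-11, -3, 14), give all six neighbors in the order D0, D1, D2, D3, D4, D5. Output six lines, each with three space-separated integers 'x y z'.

Center: (-11, -3, 14). Add each direction:
  D0: (-11, -3, 14) + (1, -1, 0) = (-10, -4, 14)
  D1: (-11, -3, 14) + (1, 0, -1) = (-10, -3, 13)
  D2: (-11, -3, 14) + (0, 1, -1) = (-11, -2, 13)
  D3: (-11, -3, 14) + (-1, 1, 0) = (-12, -2, 14)
  D4: (-11, -3, 14) + (-1, 0, 1) = (-12, -3, 15)
  D5: (-11, -3, 14) + (0, -1, 1) = (-11, -4, 15)

Answer: -10 -4 14
-10 -3 13
-11 -2 13
-12 -2 14
-12 -3 15
-11 -4 15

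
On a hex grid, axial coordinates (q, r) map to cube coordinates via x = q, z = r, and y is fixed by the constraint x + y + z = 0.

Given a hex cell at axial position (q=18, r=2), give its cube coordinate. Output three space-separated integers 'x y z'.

Answer: 18 -20 2

Derivation:
x = q = 18
z = r = 2
y = -x - z = -(18) - (2) = -20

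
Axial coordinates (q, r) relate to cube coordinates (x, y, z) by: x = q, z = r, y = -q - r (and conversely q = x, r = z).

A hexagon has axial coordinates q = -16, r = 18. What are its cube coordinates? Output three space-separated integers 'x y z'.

Answer: -16 -2 18

Derivation:
x = q = -16
z = r = 18
y = -x - z = -(-16) - (18) = -2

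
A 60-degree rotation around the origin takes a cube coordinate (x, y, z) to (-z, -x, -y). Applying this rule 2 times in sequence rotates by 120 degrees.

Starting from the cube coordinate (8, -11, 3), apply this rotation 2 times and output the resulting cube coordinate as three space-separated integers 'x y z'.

Start: (8, -11, 3)
Step 1: (8, -11, 3) -> (-(3), -(8), -(-11)) = (-3, -8, 11)
Step 2: (-3, -8, 11) -> (-(11), -(-3), -(-8)) = (-11, 3, 8)

Answer: -11 3 8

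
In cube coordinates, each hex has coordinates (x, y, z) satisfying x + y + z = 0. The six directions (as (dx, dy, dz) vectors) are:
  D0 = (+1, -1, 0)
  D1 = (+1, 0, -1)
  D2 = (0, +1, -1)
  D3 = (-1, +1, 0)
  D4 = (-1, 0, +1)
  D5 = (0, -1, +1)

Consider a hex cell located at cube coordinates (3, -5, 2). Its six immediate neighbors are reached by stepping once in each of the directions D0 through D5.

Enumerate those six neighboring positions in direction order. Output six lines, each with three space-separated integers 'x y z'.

Answer: 4 -6 2
4 -5 1
3 -4 1
2 -4 2
2 -5 3
3 -6 3

Derivation:
Center: (3, -5, 2). Add each direction:
  D0: (3, -5, 2) + (1, -1, 0) = (4, -6, 2)
  D1: (3, -5, 2) + (1, 0, -1) = (4, -5, 1)
  D2: (3, -5, 2) + (0, 1, -1) = (3, -4, 1)
  D3: (3, -5, 2) + (-1, 1, 0) = (2, -4, 2)
  D4: (3, -5, 2) + (-1, 0, 1) = (2, -5, 3)
  D5: (3, -5, 2) + (0, -1, 1) = (3, -6, 3)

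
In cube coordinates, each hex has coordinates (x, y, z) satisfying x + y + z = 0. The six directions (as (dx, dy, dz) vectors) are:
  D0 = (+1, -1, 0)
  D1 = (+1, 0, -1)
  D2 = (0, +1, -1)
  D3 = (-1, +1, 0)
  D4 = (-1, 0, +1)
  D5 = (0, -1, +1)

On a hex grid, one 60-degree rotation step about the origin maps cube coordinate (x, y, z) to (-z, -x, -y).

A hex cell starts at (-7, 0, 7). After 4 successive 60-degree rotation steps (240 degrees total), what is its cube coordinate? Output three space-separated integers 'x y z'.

Start: (-7, 0, 7)
Step 1: (-7, 0, 7) -> (-(7), -(-7), -(0)) = (-7, 7, 0)
Step 2: (-7, 7, 0) -> (-(0), -(-7), -(7)) = (0, 7, -7)
Step 3: (0, 7, -7) -> (-(-7), -(0), -(7)) = (7, 0, -7)
Step 4: (7, 0, -7) -> (-(-7), -(7), -(0)) = (7, -7, 0)

Answer: 7 -7 0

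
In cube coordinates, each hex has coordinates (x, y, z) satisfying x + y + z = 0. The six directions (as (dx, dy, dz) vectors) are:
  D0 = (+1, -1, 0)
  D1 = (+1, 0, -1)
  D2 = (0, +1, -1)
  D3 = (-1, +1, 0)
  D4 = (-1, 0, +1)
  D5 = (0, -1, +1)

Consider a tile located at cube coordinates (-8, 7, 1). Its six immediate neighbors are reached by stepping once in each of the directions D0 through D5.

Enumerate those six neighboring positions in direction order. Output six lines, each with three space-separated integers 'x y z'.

Answer: -7 6 1
-7 7 0
-8 8 0
-9 8 1
-9 7 2
-8 6 2

Derivation:
Center: (-8, 7, 1). Add each direction:
  D0: (-8, 7, 1) + (1, -1, 0) = (-7, 6, 1)
  D1: (-8, 7, 1) + (1, 0, -1) = (-7, 7, 0)
  D2: (-8, 7, 1) + (0, 1, -1) = (-8, 8, 0)
  D3: (-8, 7, 1) + (-1, 1, 0) = (-9, 8, 1)
  D4: (-8, 7, 1) + (-1, 0, 1) = (-9, 7, 2)
  D5: (-8, 7, 1) + (0, -1, 1) = (-8, 6, 2)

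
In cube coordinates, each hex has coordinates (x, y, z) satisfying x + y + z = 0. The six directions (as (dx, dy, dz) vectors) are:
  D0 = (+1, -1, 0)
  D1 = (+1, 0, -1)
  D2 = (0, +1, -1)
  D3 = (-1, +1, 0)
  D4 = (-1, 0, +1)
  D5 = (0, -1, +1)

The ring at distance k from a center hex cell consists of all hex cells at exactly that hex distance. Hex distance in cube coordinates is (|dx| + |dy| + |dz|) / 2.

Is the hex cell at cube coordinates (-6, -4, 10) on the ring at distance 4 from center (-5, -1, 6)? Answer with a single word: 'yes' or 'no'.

Answer: yes

Derivation:
|px - cx| = |-6 - (-5)| = 1
|py - cy| = |-4 - (-1)| = 3
|pz - cz| = |10 - 6| = 4
distance = (1+3+4)/2 = 8/2 = 4
radius = 4; distance == radius -> yes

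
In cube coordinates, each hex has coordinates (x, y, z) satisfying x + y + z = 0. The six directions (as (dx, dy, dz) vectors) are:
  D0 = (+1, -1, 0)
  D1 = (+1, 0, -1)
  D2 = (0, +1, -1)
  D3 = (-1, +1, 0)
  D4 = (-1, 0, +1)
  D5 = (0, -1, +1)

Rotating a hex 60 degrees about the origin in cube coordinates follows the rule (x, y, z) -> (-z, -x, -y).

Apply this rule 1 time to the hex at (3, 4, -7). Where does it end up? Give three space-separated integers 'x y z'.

Answer: 7 -3 -4

Derivation:
Start: (3, 4, -7)
Step 1: (3, 4, -7) -> (-(-7), -(3), -(4)) = (7, -3, -4)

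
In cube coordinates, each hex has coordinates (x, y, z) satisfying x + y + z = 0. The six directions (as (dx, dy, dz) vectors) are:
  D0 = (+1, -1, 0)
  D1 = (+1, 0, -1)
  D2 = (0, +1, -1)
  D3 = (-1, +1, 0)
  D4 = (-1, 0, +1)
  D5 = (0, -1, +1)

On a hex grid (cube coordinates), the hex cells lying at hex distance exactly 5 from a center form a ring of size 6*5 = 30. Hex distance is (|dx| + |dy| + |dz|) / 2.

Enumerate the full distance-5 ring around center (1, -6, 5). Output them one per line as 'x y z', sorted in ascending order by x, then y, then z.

Walk ring at distance 5 from (1, -6, 5):
Start at center + D4*5 = (-4, -6, 10)
  hex 0: (-4, -6, 10)
  hex 1: (-3, -7, 10)
  hex 2: (-2, -8, 10)
  hex 3: (-1, -9, 10)
  hex 4: (0, -10, 10)
  hex 5: (1, -11, 10)
  hex 6: (2, -11, 9)
  hex 7: (3, -11, 8)
  hex 8: (4, -11, 7)
  hex 9: (5, -11, 6)
  hex 10: (6, -11, 5)
  hex 11: (6, -10, 4)
  hex 12: (6, -9, 3)
  hex 13: (6, -8, 2)
  hex 14: (6, -7, 1)
  hex 15: (6, -6, 0)
  hex 16: (5, -5, 0)
  hex 17: (4, -4, 0)
  hex 18: (3, -3, 0)
  hex 19: (2, -2, 0)
  hex 20: (1, -1, 0)
  hex 21: (0, -1, 1)
  hex 22: (-1, -1, 2)
  hex 23: (-2, -1, 3)
  hex 24: (-3, -1, 4)
  hex 25: (-4, -1, 5)
  hex 26: (-4, -2, 6)
  hex 27: (-4, -3, 7)
  hex 28: (-4, -4, 8)
  hex 29: (-4, -5, 9)
Sorted: 30 hexes.

Answer: -4 -6 10
-4 -5 9
-4 -4 8
-4 -3 7
-4 -2 6
-4 -1 5
-3 -7 10
-3 -1 4
-2 -8 10
-2 -1 3
-1 -9 10
-1 -1 2
0 -10 10
0 -1 1
1 -11 10
1 -1 0
2 -11 9
2 -2 0
3 -11 8
3 -3 0
4 -11 7
4 -4 0
5 -11 6
5 -5 0
6 -11 5
6 -10 4
6 -9 3
6 -8 2
6 -7 1
6 -6 0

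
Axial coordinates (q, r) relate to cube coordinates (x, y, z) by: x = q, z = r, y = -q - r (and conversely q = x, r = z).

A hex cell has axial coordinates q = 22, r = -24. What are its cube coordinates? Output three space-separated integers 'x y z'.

Answer: 22 2 -24

Derivation:
x = q = 22
z = r = -24
y = -x - z = -(22) - (-24) = 2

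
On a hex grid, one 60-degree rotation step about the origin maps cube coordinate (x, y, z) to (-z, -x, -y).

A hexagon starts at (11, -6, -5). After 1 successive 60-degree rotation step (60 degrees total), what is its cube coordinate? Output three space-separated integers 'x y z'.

Answer: 5 -11 6

Derivation:
Start: (11, -6, -5)
Step 1: (11, -6, -5) -> (-(-5), -(11), -(-6)) = (5, -11, 6)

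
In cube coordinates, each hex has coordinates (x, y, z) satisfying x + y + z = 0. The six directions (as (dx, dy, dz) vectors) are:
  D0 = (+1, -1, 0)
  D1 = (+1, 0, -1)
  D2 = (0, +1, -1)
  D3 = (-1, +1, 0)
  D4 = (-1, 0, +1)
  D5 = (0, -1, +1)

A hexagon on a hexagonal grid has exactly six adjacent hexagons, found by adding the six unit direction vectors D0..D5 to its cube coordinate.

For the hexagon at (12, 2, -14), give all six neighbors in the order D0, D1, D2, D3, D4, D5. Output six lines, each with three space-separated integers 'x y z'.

Center: (12, 2, -14). Add each direction:
  D0: (12, 2, -14) + (1, -1, 0) = (13, 1, -14)
  D1: (12, 2, -14) + (1, 0, -1) = (13, 2, -15)
  D2: (12, 2, -14) + (0, 1, -1) = (12, 3, -15)
  D3: (12, 2, -14) + (-1, 1, 0) = (11, 3, -14)
  D4: (12, 2, -14) + (-1, 0, 1) = (11, 2, -13)
  D5: (12, 2, -14) + (0, -1, 1) = (12, 1, -13)

Answer: 13 1 -14
13 2 -15
12 3 -15
11 3 -14
11 2 -13
12 1 -13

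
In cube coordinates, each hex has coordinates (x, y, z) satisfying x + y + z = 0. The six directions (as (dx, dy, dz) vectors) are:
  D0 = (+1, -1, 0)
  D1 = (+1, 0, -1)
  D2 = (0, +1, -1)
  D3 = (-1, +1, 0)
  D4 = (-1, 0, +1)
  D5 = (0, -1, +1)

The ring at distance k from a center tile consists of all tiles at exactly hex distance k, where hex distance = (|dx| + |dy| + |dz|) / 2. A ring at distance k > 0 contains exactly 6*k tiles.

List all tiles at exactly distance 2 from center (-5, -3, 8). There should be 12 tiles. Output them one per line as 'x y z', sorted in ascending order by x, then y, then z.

Answer: -7 -3 10
-7 -2 9
-7 -1 8
-6 -4 10
-6 -1 7
-5 -5 10
-5 -1 6
-4 -5 9
-4 -2 6
-3 -5 8
-3 -4 7
-3 -3 6

Derivation:
Walk ring at distance 2 from (-5, -3, 8):
Start at center + D4*2 = (-7, -3, 10)
  hex 0: (-7, -3, 10)
  hex 1: (-6, -4, 10)
  hex 2: (-5, -5, 10)
  hex 3: (-4, -5, 9)
  hex 4: (-3, -5, 8)
  hex 5: (-3, -4, 7)
  hex 6: (-3, -3, 6)
  hex 7: (-4, -2, 6)
  hex 8: (-5, -1, 6)
  hex 9: (-6, -1, 7)
  hex 10: (-7, -1, 8)
  hex 11: (-7, -2, 9)
Sorted: 12 hexes.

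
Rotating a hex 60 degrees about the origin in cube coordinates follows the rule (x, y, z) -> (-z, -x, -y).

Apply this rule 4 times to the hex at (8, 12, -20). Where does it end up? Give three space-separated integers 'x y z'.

Start: (8, 12, -20)
Step 1: (8, 12, -20) -> (-(-20), -(8), -(12)) = (20, -8, -12)
Step 2: (20, -8, -12) -> (-(-12), -(20), -(-8)) = (12, -20, 8)
Step 3: (12, -20, 8) -> (-(8), -(12), -(-20)) = (-8, -12, 20)
Step 4: (-8, -12, 20) -> (-(20), -(-8), -(-12)) = (-20, 8, 12)

Answer: -20 8 12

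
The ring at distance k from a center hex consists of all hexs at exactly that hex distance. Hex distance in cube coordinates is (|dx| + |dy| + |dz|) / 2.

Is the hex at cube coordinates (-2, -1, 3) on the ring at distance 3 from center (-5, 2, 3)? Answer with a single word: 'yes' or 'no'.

|px - cx| = |-2 - (-5)| = 3
|py - cy| = |-1 - 2| = 3
|pz - cz| = |3 - 3| = 0
distance = (3+3+0)/2 = 6/2 = 3
radius = 3; distance == radius -> yes

Answer: yes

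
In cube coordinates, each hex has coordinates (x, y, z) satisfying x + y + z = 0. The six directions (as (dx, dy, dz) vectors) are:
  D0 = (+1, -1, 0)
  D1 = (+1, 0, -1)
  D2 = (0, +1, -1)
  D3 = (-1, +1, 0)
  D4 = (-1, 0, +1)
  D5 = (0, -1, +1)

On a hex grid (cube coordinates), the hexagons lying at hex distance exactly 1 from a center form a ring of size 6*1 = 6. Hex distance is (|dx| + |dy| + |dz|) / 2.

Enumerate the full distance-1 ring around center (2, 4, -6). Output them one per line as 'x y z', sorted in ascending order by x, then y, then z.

Answer: 1 4 -5
1 5 -6
2 3 -5
2 5 -7
3 3 -6
3 4 -7

Derivation:
Walk ring at distance 1 from (2, 4, -6):
Start at center + D4*1 = (1, 4, -5)
  hex 0: (1, 4, -5)
  hex 1: (2, 3, -5)
  hex 2: (3, 3, -6)
  hex 3: (3, 4, -7)
  hex 4: (2, 5, -7)
  hex 5: (1, 5, -6)
Sorted: 6 hexes.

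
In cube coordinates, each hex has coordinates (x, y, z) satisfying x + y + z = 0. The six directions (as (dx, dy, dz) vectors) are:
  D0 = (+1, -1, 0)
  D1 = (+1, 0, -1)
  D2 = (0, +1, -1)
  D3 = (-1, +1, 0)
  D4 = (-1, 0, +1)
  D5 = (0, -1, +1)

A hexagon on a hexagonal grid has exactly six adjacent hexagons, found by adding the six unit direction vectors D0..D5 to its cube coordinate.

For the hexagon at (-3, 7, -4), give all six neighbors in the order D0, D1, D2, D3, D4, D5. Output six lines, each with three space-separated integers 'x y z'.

Answer: -2 6 -4
-2 7 -5
-3 8 -5
-4 8 -4
-4 7 -3
-3 6 -3

Derivation:
Center: (-3, 7, -4). Add each direction:
  D0: (-3, 7, -4) + (1, -1, 0) = (-2, 6, -4)
  D1: (-3, 7, -4) + (1, 0, -1) = (-2, 7, -5)
  D2: (-3, 7, -4) + (0, 1, -1) = (-3, 8, -5)
  D3: (-3, 7, -4) + (-1, 1, 0) = (-4, 8, -4)
  D4: (-3, 7, -4) + (-1, 0, 1) = (-4, 7, -3)
  D5: (-3, 7, -4) + (0, -1, 1) = (-3, 6, -3)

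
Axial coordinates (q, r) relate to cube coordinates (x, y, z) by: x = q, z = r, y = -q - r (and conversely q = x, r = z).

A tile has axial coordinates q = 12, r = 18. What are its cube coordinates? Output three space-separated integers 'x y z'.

x = q = 12
z = r = 18
y = -x - z = -(12) - (18) = -30

Answer: 12 -30 18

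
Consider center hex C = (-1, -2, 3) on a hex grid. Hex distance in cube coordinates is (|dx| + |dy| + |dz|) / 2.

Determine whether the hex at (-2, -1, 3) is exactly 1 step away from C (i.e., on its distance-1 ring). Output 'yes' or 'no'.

|px - cx| = |-2 - (-1)| = 1
|py - cy| = |-1 - (-2)| = 1
|pz - cz| = |3 - 3| = 0
distance = (1+1+0)/2 = 2/2 = 1
radius = 1; distance == radius -> yes

Answer: yes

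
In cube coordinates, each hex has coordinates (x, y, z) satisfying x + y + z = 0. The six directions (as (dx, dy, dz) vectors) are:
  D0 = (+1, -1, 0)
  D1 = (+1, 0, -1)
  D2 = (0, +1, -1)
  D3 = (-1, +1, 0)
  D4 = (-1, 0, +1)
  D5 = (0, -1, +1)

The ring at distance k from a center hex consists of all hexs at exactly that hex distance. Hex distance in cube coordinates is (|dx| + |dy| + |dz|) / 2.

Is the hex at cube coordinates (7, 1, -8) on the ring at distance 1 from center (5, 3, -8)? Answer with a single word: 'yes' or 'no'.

Answer: no

Derivation:
|px - cx| = |7 - 5| = 2
|py - cy| = |1 - 3| = 2
|pz - cz| = |-8 - (-8)| = 0
distance = (2+2+0)/2 = 4/2 = 2
radius = 1; distance != radius -> no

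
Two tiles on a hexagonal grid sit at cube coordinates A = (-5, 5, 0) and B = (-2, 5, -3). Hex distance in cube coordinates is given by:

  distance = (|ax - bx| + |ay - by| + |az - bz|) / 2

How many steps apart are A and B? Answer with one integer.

Answer: 3

Derivation:
|ax - bx| = |-5 - (-2)| = 3
|ay - by| = |5 - 5| = 0
|az - bz| = |0 - (-3)| = 3
distance = (3 + 0 + 3) / 2 = 6 / 2 = 3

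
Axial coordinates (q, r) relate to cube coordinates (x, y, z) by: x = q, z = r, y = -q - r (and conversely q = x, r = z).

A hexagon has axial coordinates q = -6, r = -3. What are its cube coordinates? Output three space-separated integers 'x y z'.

Answer: -6 9 -3

Derivation:
x = q = -6
z = r = -3
y = -x - z = -(-6) - (-3) = 9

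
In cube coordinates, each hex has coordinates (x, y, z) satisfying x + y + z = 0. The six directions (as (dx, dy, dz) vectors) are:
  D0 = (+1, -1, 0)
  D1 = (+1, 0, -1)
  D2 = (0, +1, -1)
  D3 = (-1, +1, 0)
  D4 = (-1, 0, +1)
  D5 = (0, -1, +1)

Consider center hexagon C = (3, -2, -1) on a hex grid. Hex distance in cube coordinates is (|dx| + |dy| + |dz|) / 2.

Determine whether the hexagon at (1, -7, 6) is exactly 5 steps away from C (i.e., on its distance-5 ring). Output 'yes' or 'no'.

|px - cx| = |1 - 3| = 2
|py - cy| = |-7 - (-2)| = 5
|pz - cz| = |6 - (-1)| = 7
distance = (2+5+7)/2 = 14/2 = 7
radius = 5; distance != radius -> no

Answer: no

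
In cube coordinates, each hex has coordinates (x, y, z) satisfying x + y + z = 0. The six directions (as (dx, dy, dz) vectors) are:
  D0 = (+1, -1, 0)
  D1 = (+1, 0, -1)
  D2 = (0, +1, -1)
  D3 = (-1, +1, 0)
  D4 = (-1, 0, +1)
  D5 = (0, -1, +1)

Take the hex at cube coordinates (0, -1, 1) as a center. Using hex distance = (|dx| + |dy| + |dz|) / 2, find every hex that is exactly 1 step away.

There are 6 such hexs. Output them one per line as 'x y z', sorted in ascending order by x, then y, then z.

Answer: -1 -1 2
-1 0 1
0 -2 2
0 0 0
1 -2 1
1 -1 0

Derivation:
Walk ring at distance 1 from (0, -1, 1):
Start at center + D4*1 = (-1, -1, 2)
  hex 0: (-1, -1, 2)
  hex 1: (0, -2, 2)
  hex 2: (1, -2, 1)
  hex 3: (1, -1, 0)
  hex 4: (0, 0, 0)
  hex 5: (-1, 0, 1)
Sorted: 6 hexes.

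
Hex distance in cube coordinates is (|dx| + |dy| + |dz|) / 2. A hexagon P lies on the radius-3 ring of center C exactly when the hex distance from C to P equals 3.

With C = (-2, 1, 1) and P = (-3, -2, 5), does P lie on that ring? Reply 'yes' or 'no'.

Answer: no

Derivation:
|px - cx| = |-3 - (-2)| = 1
|py - cy| = |-2 - 1| = 3
|pz - cz| = |5 - 1| = 4
distance = (1+3+4)/2 = 8/2 = 4
radius = 3; distance != radius -> no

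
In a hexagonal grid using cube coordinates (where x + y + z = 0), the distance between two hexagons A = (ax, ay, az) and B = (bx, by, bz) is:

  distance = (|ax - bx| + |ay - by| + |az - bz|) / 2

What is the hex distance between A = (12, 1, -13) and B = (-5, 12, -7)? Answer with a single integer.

Answer: 17

Derivation:
|ax - bx| = |12 - (-5)| = 17
|ay - by| = |1 - 12| = 11
|az - bz| = |-13 - (-7)| = 6
distance = (17 + 11 + 6) / 2 = 34 / 2 = 17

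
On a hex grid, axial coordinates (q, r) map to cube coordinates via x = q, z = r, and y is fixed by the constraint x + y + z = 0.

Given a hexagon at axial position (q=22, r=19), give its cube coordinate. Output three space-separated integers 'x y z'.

x = q = 22
z = r = 19
y = -x - z = -(22) - (19) = -41

Answer: 22 -41 19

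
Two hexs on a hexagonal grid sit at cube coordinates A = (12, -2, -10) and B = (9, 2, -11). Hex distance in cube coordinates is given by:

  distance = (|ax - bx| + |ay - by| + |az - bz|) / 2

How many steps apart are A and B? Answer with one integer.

Answer: 4

Derivation:
|ax - bx| = |12 - 9| = 3
|ay - by| = |-2 - 2| = 4
|az - bz| = |-10 - (-11)| = 1
distance = (3 + 4 + 1) / 2 = 8 / 2 = 4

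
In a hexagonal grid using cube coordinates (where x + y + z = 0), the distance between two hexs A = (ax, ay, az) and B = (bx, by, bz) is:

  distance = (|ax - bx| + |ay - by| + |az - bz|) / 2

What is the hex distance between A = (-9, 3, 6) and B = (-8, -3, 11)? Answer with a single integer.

|ax - bx| = |-9 - (-8)| = 1
|ay - by| = |3 - (-3)| = 6
|az - bz| = |6 - 11| = 5
distance = (1 + 6 + 5) / 2 = 12 / 2 = 6

Answer: 6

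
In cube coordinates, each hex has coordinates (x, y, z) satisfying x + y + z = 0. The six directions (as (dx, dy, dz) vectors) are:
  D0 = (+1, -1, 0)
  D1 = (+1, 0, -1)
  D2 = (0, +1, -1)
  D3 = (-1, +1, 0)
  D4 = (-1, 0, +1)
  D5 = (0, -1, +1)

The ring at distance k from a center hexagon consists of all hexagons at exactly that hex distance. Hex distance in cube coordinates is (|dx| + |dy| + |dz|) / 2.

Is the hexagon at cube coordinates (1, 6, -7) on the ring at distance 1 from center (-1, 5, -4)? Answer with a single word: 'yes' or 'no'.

|px - cx| = |1 - (-1)| = 2
|py - cy| = |6 - 5| = 1
|pz - cz| = |-7 - (-4)| = 3
distance = (2+1+3)/2 = 6/2 = 3
radius = 1; distance != radius -> no

Answer: no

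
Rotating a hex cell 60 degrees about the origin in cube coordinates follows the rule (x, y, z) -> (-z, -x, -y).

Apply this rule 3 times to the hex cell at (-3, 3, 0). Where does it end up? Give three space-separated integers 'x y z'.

Answer: 3 -3 0

Derivation:
Start: (-3, 3, 0)
Step 1: (-3, 3, 0) -> (-(0), -(-3), -(3)) = (0, 3, -3)
Step 2: (0, 3, -3) -> (-(-3), -(0), -(3)) = (3, 0, -3)
Step 3: (3, 0, -3) -> (-(-3), -(3), -(0)) = (3, -3, 0)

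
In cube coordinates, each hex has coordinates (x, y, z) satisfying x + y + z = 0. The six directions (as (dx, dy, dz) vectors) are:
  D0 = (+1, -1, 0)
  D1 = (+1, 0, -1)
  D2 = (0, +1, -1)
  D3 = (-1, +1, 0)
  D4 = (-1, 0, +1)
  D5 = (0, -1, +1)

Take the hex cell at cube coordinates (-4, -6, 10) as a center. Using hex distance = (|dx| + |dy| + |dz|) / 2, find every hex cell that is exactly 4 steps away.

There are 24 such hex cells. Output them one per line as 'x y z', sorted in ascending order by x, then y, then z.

Walk ring at distance 4 from (-4, -6, 10):
Start at center + D4*4 = (-8, -6, 14)
  hex 0: (-8, -6, 14)
  hex 1: (-7, -7, 14)
  hex 2: (-6, -8, 14)
  hex 3: (-5, -9, 14)
  hex 4: (-4, -10, 14)
  hex 5: (-3, -10, 13)
  hex 6: (-2, -10, 12)
  hex 7: (-1, -10, 11)
  hex 8: (0, -10, 10)
  hex 9: (0, -9, 9)
  hex 10: (0, -8, 8)
  hex 11: (0, -7, 7)
  hex 12: (0, -6, 6)
  hex 13: (-1, -5, 6)
  hex 14: (-2, -4, 6)
  hex 15: (-3, -3, 6)
  hex 16: (-4, -2, 6)
  hex 17: (-5, -2, 7)
  hex 18: (-6, -2, 8)
  hex 19: (-7, -2, 9)
  hex 20: (-8, -2, 10)
  hex 21: (-8, -3, 11)
  hex 22: (-8, -4, 12)
  hex 23: (-8, -5, 13)
Sorted: 24 hexes.

Answer: -8 -6 14
-8 -5 13
-8 -4 12
-8 -3 11
-8 -2 10
-7 -7 14
-7 -2 9
-6 -8 14
-6 -2 8
-5 -9 14
-5 -2 7
-4 -10 14
-4 -2 6
-3 -10 13
-3 -3 6
-2 -10 12
-2 -4 6
-1 -10 11
-1 -5 6
0 -10 10
0 -9 9
0 -8 8
0 -7 7
0 -6 6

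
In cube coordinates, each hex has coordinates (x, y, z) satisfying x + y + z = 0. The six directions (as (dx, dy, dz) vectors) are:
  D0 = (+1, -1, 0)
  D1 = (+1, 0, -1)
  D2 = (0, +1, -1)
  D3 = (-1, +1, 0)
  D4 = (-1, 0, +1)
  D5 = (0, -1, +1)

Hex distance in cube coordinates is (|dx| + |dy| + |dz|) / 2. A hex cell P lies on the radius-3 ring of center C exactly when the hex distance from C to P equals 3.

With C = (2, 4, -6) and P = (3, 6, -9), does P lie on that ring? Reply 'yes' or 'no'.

Answer: yes

Derivation:
|px - cx| = |3 - 2| = 1
|py - cy| = |6 - 4| = 2
|pz - cz| = |-9 - (-6)| = 3
distance = (1+2+3)/2 = 6/2 = 3
radius = 3; distance == radius -> yes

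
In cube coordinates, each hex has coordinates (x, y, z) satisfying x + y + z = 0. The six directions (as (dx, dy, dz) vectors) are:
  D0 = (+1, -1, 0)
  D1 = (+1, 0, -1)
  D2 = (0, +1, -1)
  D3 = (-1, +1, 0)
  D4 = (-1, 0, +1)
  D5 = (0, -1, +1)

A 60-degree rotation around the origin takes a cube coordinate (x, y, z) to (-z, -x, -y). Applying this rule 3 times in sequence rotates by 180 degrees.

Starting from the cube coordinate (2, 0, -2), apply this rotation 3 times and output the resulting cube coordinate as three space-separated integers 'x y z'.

Answer: -2 0 2

Derivation:
Start: (2, 0, -2)
Step 1: (2, 0, -2) -> (-(-2), -(2), -(0)) = (2, -2, 0)
Step 2: (2, -2, 0) -> (-(0), -(2), -(-2)) = (0, -2, 2)
Step 3: (0, -2, 2) -> (-(2), -(0), -(-2)) = (-2, 0, 2)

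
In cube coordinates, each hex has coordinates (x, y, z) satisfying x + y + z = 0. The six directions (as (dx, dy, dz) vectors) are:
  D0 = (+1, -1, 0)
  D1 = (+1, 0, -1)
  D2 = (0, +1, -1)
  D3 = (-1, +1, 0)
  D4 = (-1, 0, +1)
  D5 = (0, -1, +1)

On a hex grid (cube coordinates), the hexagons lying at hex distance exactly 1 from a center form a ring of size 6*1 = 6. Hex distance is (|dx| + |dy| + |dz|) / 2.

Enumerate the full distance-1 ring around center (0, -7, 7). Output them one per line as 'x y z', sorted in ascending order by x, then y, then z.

Answer: -1 -7 8
-1 -6 7
0 -8 8
0 -6 6
1 -8 7
1 -7 6

Derivation:
Walk ring at distance 1 from (0, -7, 7):
Start at center + D4*1 = (-1, -7, 8)
  hex 0: (-1, -7, 8)
  hex 1: (0, -8, 8)
  hex 2: (1, -8, 7)
  hex 3: (1, -7, 6)
  hex 4: (0, -6, 6)
  hex 5: (-1, -6, 7)
Sorted: 6 hexes.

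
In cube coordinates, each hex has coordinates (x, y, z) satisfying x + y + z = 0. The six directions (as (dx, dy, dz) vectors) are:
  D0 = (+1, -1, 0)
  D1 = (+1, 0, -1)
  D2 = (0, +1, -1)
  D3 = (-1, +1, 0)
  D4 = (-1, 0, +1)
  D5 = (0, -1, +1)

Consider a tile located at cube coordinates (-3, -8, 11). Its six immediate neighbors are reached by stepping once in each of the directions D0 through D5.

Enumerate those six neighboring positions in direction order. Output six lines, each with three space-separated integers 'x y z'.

Answer: -2 -9 11
-2 -8 10
-3 -7 10
-4 -7 11
-4 -8 12
-3 -9 12

Derivation:
Center: (-3, -8, 11). Add each direction:
  D0: (-3, -8, 11) + (1, -1, 0) = (-2, -9, 11)
  D1: (-3, -8, 11) + (1, 0, -1) = (-2, -8, 10)
  D2: (-3, -8, 11) + (0, 1, -1) = (-3, -7, 10)
  D3: (-3, -8, 11) + (-1, 1, 0) = (-4, -7, 11)
  D4: (-3, -8, 11) + (-1, 0, 1) = (-4, -8, 12)
  D5: (-3, -8, 11) + (0, -1, 1) = (-3, -9, 12)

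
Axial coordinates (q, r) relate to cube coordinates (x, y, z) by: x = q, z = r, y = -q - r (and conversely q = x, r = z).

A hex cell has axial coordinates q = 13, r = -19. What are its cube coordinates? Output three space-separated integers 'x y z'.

Answer: 13 6 -19

Derivation:
x = q = 13
z = r = -19
y = -x - z = -(13) - (-19) = 6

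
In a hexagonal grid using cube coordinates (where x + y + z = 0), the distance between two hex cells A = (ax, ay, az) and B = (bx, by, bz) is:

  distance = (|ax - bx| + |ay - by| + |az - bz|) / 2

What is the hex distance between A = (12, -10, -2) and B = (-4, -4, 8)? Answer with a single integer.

|ax - bx| = |12 - (-4)| = 16
|ay - by| = |-10 - (-4)| = 6
|az - bz| = |-2 - 8| = 10
distance = (16 + 6 + 10) / 2 = 32 / 2 = 16

Answer: 16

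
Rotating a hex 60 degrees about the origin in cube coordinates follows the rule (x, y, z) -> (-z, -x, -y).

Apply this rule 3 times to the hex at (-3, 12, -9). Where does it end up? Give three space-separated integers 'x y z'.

Answer: 3 -12 9

Derivation:
Start: (-3, 12, -9)
Step 1: (-3, 12, -9) -> (-(-9), -(-3), -(12)) = (9, 3, -12)
Step 2: (9, 3, -12) -> (-(-12), -(9), -(3)) = (12, -9, -3)
Step 3: (12, -9, -3) -> (-(-3), -(12), -(-9)) = (3, -12, 9)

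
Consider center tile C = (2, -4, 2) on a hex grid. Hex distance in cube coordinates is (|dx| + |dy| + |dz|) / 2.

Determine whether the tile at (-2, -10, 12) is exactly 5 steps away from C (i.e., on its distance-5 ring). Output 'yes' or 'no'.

Answer: no

Derivation:
|px - cx| = |-2 - 2| = 4
|py - cy| = |-10 - (-4)| = 6
|pz - cz| = |12 - 2| = 10
distance = (4+6+10)/2 = 20/2 = 10
radius = 5; distance != radius -> no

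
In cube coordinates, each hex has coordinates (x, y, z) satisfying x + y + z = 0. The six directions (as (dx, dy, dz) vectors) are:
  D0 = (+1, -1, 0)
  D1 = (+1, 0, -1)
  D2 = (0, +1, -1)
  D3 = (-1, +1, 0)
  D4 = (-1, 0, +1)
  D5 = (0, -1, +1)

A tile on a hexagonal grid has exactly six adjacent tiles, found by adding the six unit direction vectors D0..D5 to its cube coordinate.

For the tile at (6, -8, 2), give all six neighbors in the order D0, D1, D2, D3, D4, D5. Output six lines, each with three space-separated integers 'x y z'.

Center: (6, -8, 2). Add each direction:
  D0: (6, -8, 2) + (1, -1, 0) = (7, -9, 2)
  D1: (6, -8, 2) + (1, 0, -1) = (7, -8, 1)
  D2: (6, -8, 2) + (0, 1, -1) = (6, -7, 1)
  D3: (6, -8, 2) + (-1, 1, 0) = (5, -7, 2)
  D4: (6, -8, 2) + (-1, 0, 1) = (5, -8, 3)
  D5: (6, -8, 2) + (0, -1, 1) = (6, -9, 3)

Answer: 7 -9 2
7 -8 1
6 -7 1
5 -7 2
5 -8 3
6 -9 3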